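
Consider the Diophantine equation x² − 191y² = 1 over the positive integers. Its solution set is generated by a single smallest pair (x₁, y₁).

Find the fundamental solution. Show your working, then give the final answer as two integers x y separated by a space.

d=191: √d = [13; 1,4,1,1,3,…,4,1,26] (ℓ=16, even), read p_15/q_15
a_0=13:  p_0=13·1+0=13,  q_0=13·0+1=1
…
a_2=4:  p_2=4·14+13=69,  q_2=4·1+1=5
…
a_4=1:  p_4=1·83+69=152,  q_4=1·6+5=11
…
a_10=2:  p_10=2·83433+40217=207083,  q_10=2·6037+2910=14984
…
a_14=4:  p_14=4·1616447+911765=7377553,  q_14=4·116962+65973=533821
a_15=1:  p_15=1·7377553+1616447=8994000,  q_15=1·533821+116962=650783
→ (8994000, 650783).  Check: 8994000²=80892036000000, 191·650783²=80892035999999, difference 1.

8994000 650783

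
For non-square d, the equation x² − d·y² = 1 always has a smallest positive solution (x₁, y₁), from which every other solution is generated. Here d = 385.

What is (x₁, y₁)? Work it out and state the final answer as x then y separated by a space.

√385 = [19; 1,1,1,1,1,…,1,1,38, …], period ℓ=16 (even) → k=15
i=0: a=19 ⇒ p=19, q=1
i=1: a=1 ⇒ p=20, q=1
…
i=3: a=1 ⇒ p=59, q=3
i=4: a=1 ⇒ p=98, q=5
i=5: a=1 ⇒ p=157, q=8
i=6: a=3 ⇒ p=569, q=29
i=7: a=1 ⇒ p=726, q=37
…
i=9: a=1 ⇒ p=2747, q=140
…
i=14: a=1 ⇒ p=59551, q=3035
i=15: a=1 ⇒ p=95831, q=4884
fundamental: x₁=95831, y₁=4884  (since 9183580561 − 385·23853456 = 1)

95831 4884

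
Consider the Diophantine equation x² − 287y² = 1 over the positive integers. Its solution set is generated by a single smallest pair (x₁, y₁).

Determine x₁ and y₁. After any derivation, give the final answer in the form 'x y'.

288 17

√287 = [16; 1,15,1,32, …], period ℓ=4 (even) → k=3
k=0  a_k=16  p_k/q_k = 16/1
…
k=2  a_k=15  p_k/q_k = 271/16
k=3  a_k=1  p_k/q_k = 288/17
fundamental: x₁=288, y₁=17  (since 82944 − 287·289 = 1)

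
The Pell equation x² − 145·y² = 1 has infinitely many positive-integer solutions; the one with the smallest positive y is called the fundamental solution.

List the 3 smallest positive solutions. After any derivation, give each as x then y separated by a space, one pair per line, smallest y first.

289 24
167041 13872
96549409 8017992

√145 = [12; 24, …], period ℓ=1 (odd) → k=1
step 0: (12, 1)  from 12·(1,0) + (0,1)
step 1: (289, 24)  from 24·(12,1) + (1,0)
(x₁, y₁) = (289, 24);  289² − 145·24² = 1 ✓
(289+24√145)^2 = 167041 + 13872√145
(289+24√145)^3 = 96549409 + 8017992√145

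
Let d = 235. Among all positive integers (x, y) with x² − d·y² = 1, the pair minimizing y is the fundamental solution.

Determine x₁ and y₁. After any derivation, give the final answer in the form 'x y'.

46 3

√235 → a₀=15, period (3,30); ℓ=2 even so k=1
k=0  a_k=15  p_k/q_k = 15/1
k=1  a_k=3  p_k/q_k = 46/3
fundamental: x₁=46, y₁=3  (since 2116 − 235·9 = 1)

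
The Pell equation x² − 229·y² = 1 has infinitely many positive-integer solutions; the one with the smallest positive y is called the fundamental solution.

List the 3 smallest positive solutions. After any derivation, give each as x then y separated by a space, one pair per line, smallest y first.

[15; 7,1,1,7,30] for √229; ℓ=5 ⇒ convergent index 9
a_0=15:  p_0=15·1+0=15,  q_0=15·0+1=1
a_1=7:  p_1=7·15+1=106,  q_1=7·1+0=7
a_2=1:  p_2=1·106+15=121,  q_2=1·7+1=8
a_3=1:  p_3=1·121+106=227,  q_3=1·8+7=15
…
a_5=30:  p_5=30·1710+227=51527,  q_5=30·113+15=3405
a_6=7:  p_6=7·51527+1710=362399,  q_6=7·3405+113=23948
…
a_8=1:  p_8=1·413926+362399=776325,  q_8=1·27353+23948=51301
a_9=7:  p_9=7·776325+413926=5848201,  q_9=7·51301+27353=386460
→ (5848201, 386460).  Check: 5848201²=34201454936401, 229·386460²=34201454936400, difference 1.
k=2:  x_2 = 5848201·5848201+229·386460·386460 = 68402909872801,  y_2 = 5848201·386460+386460·5848201 = 4520191516920
k=3:  x_3 = 5848201·68402909872801+229·386460·4520191516920 = 800067931842043513801,  y_3 = 5848201·4520191516920+386460·68402909872801 = 52869977098885735380

5848201 386460
68402909872801 4520191516920
800067931842043513801 52869977098885735380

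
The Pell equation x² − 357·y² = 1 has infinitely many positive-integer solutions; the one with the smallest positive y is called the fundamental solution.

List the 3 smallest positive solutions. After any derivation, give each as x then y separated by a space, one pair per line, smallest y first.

3401 180
23133601 1224360
157354750601 8328096540

√357 → a₀=18, period (1,8,2,8,1,36); ℓ=6 even so k=5
k=0  a_k=18  p_k/q_k = 18/1
k=1  a_k=1  p_k/q_k = 19/1
…
k=4  a_k=8  p_k/q_k = 3042/161
k=5  a_k=1  p_k/q_k = 3401/180
(x₁, y₁) = (3401, 180);  3401² − 357·180² = 1 ✓
(3401+180√357)^2 = 23133601 + 1224360√357
(3401+180√357)^3 = 157354750601 + 8328096540√357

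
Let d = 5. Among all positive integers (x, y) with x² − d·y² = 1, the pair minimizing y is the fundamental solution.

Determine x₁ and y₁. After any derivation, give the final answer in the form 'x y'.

d=5: √d = [2; 4] (ℓ=1, odd), read p_1/q_1
a_0=2:  p_0=2·1+0=2,  q_0=2·0+1=1
a_1=4:  p_1=4·2+1=9,  q_1=4·1+0=4
fundamental: x₁=9, y₁=4  (since 81 − 5·16 = 1)

9 4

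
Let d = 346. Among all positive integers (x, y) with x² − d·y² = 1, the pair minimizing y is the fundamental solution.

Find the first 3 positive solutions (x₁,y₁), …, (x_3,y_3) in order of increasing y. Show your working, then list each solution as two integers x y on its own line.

17299 930
598510801 32176140
20707276675699 1113230090790

[18; 1,1,1,1,36] for √346; ℓ=5 ⇒ convergent index 9
a_0=18:  p_0=18·1+0=18,  q_0=18·0+1=1
a_1=1:  p_1=1·18+1=19,  q_1=1·1+0=1
a_2=1:  p_2=1·19+18=37,  q_2=1·1+1=2
…
a_4=1:  p_4=1·56+37=93,  q_4=1·3+2=5
…
a_8=1:  p_8=1·6901+3497=10398,  q_8=1·371+188=559
a_9=1:  p_9=1·10398+6901=17299,  q_9=1·559+371=930
(x₁, y₁) = (17299, 930);  17299² − 346·930² = 1 ✓
k=2:  x_2 = 17299·17299+346·930·930 = 598510801,  y_2 = 17299·930+930·17299 = 32176140
k=3:  x_3 = 17299·598510801+346·930·32176140 = 20707276675699,  y_3 = 17299·32176140+930·598510801 = 1113230090790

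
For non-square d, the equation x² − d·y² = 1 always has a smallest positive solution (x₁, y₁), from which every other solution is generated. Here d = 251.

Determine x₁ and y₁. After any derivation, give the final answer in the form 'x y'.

3674890 231957

√251 → a₀=15, period (1,5,2,1,2,…,5,1,30); ℓ=14 even so k=13
k=0  a_k=15  p_k/q_k = 15/1
k=1  a_k=1  p_k/q_k = 16/1
…
k=3  a_k=2  p_k/q_k = 206/13
…
k=5  a_k=2  p_k/q_k = 808/51
k=6  a_k=2  p_k/q_k = 1917/121
…
k=8  a_k=2  p_k/q_k = 61043/3853
k=9  a_k=2  p_k/q_k = 151649/9572
k=10  a_k=1  p_k/q_k = 212692/13425
…
k=12  a_k=5  p_k/q_k = 3097857/195535
k=13  a_k=1  p_k/q_k = 3674890/231957
(x₁, y₁) = (3674890, 231957);  3674890² − 251·231957² = 1 ✓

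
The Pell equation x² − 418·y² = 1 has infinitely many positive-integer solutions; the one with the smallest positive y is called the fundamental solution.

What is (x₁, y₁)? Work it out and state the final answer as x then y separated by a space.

33857 1656

√418 = [20; 2,4,20,4,2,40, …], period ℓ=6 (even) → k=5
a_0=20:  p_0=20·1+0=20,  q_0=20·0+1=1
…
a_4=4:  p_4=4·3721+184=15068,  q_4=4·182+9=737
a_5=2:  p_5=2·15068+3721=33857,  q_5=2·737+182=1656
→ (33857, 1656).  Check: 33857²=1146296449, 418·1656²=1146296448, difference 1.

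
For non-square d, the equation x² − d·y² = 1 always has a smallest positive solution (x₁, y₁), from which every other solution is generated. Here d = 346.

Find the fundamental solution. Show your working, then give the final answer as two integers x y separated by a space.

17299 930

√346 = [18; 1,1,1,1,36, …], period ℓ=5 (odd) → k=9
step 0: (18, 1)  from 18·(1,0) + (0,1)
…
step 2: (37, 2)  from 1·(19,1) + (18,1)
…
step 5: (3404, 183)  from 36·(93,5) + (56,3)
…
step 8: (10398, 559)  from 1·(6901,371) + (3497,188)
step 9: (17299, 930)  from 1·(10398,559) + (6901,371)
→ (17299, 930).  Check: 17299²=299255401, 346·930²=299255400, difference 1.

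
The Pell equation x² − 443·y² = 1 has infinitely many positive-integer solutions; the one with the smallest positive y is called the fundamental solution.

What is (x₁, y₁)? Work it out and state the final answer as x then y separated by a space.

442 21

√443 → a₀=21, period (21,42); ℓ=2 even so k=1
a_0=21:  p_0=21·1+0=21,  q_0=21·0+1=1
a_1=21:  p_1=21·21+1=442,  q_1=21·1+0=21
(x₁, y₁) = (442, 21);  442² − 443·21² = 1 ✓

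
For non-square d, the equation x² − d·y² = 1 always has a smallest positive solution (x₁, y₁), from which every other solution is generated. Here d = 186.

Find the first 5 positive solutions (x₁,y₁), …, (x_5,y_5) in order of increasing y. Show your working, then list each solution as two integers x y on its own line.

7501 550
112530001 8251100
1688175067501 123783001650
25326002250120001 1856992582502200
379940684068125187501 27858602598915002750

d=186: √d = [13; 1,1,1,3,4,3,1,1,1,26] (ℓ=10, even), read p_9/q_9
k=0  a_k=13  p_k/q_k = 13/1
…
k=3  a_k=1  p_k/q_k = 41/3
…
k=6  a_k=3  p_k/q_k = 2073/152
k=7  a_k=1  p_k/q_k = 2714/199
k=8  a_k=1  p_k/q_k = 4787/351
k=9  a_k=1  p_k/q_k = 7501/550
fundamental: x₁=7501, y₁=550  (since 56265001 − 186·302500 = 1)
k=2:  x_2 = 7501·7501+186·550·550 = 112530001,  y_2 = 7501·550+550·7501 = 8251100
k=3:  x_3 = 7501·112530001+186·550·8251100 = 1688175067501,  y_3 = 7501·8251100+550·112530001 = 123783001650
k=4:  x_4 = 7501·1688175067501+186·550·123783001650 = 25326002250120001,  y_4 = 7501·123783001650+550·1688175067501 = 1856992582502200
k=5:  x_5 = 7501·25326002250120001+186·550·1856992582502200 = 379940684068125187501,  y_5 = 7501·1856992582502200+550·25326002250120001 = 27858602598915002750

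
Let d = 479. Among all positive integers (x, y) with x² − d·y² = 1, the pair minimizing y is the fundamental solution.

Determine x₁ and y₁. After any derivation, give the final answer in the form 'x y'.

2989440 136591

√479 = [21; 1,7,1,3,2,21,2,3,1,7,1,42, …], period ℓ=12 (even) → k=11
a_0=21:  p_0=21·1+0=21,  q_0=21·0+1=1
a_1=1:  p_1=1·21+1=22,  q_1=1·1+0=1
a_2=7:  p_2=7·22+21=175,  q_2=7·1+1=8
a_3=1:  p_3=1·175+22=197,  q_3=1·8+1=9
…
a_5=2:  p_5=2·766+197=1729,  q_5=2·35+9=79
a_6=21:  p_6=21·1729+766=37075,  q_6=21·79+35=1694
a_7=2:  p_7=2·37075+1729=75879,  q_7=2·1694+79=3467
a_8=3:  p_8=3·75879+37075=264712,  q_8=3·3467+1694=12095
a_9=1:  p_9=1·264712+75879=340591,  q_9=1·12095+3467=15562
a_10=7:  p_10=7·340591+264712=2648849,  q_10=7·15562+12095=121029
a_11=1:  p_11=1·2648849+340591=2989440,  q_11=1·121029+15562=136591
fundamental: x₁=2989440, y₁=136591  (since 8936751513600 − 479·18657101281 = 1)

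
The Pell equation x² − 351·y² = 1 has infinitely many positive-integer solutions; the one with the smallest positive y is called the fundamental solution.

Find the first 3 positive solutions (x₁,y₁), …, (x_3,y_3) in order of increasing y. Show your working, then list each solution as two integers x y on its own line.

√351 = [18; 1,2,1,3,2,2,2,3,1,2,1,36, …], period ℓ=12 (even) → k=11
a_0=18:  p_0=18·1+0=18,  q_0=18·0+1=1
…
a_2=2:  p_2=2·19+18=56,  q_2=2·1+1=3
a_3=1:  p_3=1·56+19=75,  q_3=1·3+1=4
a_4=3:  p_4=3·75+56=281,  q_4=3·4+3=15
…
a_6=2:  p_6=2·637+281=1555,  q_6=2·34+15=83
…
a_10=2:  p_10=2·16543+12796=45882,  q_10=2·883+683=2449
a_11=1:  p_11=1·45882+16543=62425,  q_11=1·2449+883=3332
→ (62425, 3332).  Check: 62425²=3896880625, 351·3332²=3896880624, difference 1.
(x_2, y_2) = (62425·62425 + 351·3332·3332, 62425·3332 + 3332·62425) = (7793761249, 416000200)
(x_3, y_3) = (62425·7793761249 + 351·3332·416000200, 62425·416000200 + 3332·7793761249) = (973051091875225, 51937624966668)

62425 3332
7793761249 416000200
973051091875225 51937624966668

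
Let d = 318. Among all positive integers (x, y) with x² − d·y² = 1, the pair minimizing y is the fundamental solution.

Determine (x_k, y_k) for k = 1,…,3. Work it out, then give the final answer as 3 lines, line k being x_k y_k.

107 6
22897 1284
4899851 274770

√318 = [17; 1,4,1,34, …], period ℓ=4 (even) → k=3
a_0=17:  p_0=17·1+0=17,  q_0=17·0+1=1
a_1=1:  p_1=1·17+1=18,  q_1=1·1+0=1
a_2=4:  p_2=4·18+17=89,  q_2=4·1+1=5
a_3=1:  p_3=1·89+18=107,  q_3=1·5+1=6
→ (107, 6).  Check: 107²=11449, 318·6²=11448, difference 1.
n=2: (107,6)∘(107,6) = (107·107+318·6·6, 107·6+6·107) = (22897,1284)
n=3: (22897,1284)∘(107,6) = (107·22897+318·6·1284, 107·1284+6·22897) = (4899851,274770)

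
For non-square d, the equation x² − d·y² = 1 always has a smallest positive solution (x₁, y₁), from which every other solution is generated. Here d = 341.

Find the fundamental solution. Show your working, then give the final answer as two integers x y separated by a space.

√341 = [18; 2,6,1,8,2,…,6,2,36, …], period ℓ=14 (even) → k=13
i=0: a=18 ⇒ p=18, q=1
…
i=3: a=1 ⇒ p=277, q=15
i=4: a=8 ⇒ p=2456, q=133
i=5: a=2 ⇒ p=5189, q=281
…
i=10: a=8 ⇒ p=641940, q=34763
…
i=12: a=6 ⇒ p=4953942, q=268271
i=13: a=2 ⇒ p=10626551, q=575460
(x₁, y₁) = (10626551, 575460);  10626551² − 341·575460² = 1 ✓

10626551 575460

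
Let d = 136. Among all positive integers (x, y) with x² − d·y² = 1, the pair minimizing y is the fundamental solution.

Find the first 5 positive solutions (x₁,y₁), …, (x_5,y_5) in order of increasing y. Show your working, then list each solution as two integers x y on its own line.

d=136: √d = [11; 1,1,1,22] (ℓ=4, even), read p_3/q_3
a_0=11:  p_0=11·1+0=11,  q_0=11·0+1=1
a_1=1:  p_1=1·11+1=12,  q_1=1·1+0=1
a_2=1:  p_2=1·12+11=23,  q_2=1·1+1=2
a_3=1:  p_3=1·23+12=35,  q_3=1·2+1=3
→ (35, 3).  Check: 35²=1225, 136·3²=1224, difference 1.
(35+3√136)^2 = 2449 + 210√136
(35+3√136)^3 = 171395 + 14697√136
(35+3√136)^4 = 11995201 + 1028580√136
(35+3√136)^5 = 839492675 + 71985903√136

35 3
2449 210
171395 14697
11995201 1028580
839492675 71985903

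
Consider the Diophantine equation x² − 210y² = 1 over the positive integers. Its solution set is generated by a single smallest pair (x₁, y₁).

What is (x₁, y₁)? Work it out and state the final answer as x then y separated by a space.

29 2

√210 → a₀=14, period (2,28); ℓ=2 even so k=1
step 0: (14, 1)  from 14·(1,0) + (0,1)
step 1: (29, 2)  from 2·(14,1) + (1,0)
fundamental: x₁=29, y₁=2  (since 841 − 210·4 = 1)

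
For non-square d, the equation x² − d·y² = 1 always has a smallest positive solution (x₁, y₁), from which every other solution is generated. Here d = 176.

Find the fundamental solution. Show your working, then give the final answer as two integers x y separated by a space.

√176 → a₀=13, period (3,1,3,26); ℓ=4 even so k=3
k=0  a_k=13  p_k/q_k = 13/1
…
k=2  a_k=1  p_k/q_k = 53/4
k=3  a_k=3  p_k/q_k = 199/15
→ (199, 15).  Check: 199²=39601, 176·15²=39600, difference 1.

199 15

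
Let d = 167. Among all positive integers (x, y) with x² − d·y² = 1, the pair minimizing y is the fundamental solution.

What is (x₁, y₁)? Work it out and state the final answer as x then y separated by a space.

d=167: √d = [12; 1,11,1,24] (ℓ=4, even), read p_3/q_3
step 0: (12, 1)  from 12·(1,0) + (0,1)
step 1: (13, 1)  from 1·(12,1) + (1,0)
step 2: (155, 12)  from 11·(13,1) + (12,1)
step 3: (168, 13)  from 1·(155,12) + (13,1)
fundamental: x₁=168, y₁=13  (since 28224 − 167·169 = 1)

168 13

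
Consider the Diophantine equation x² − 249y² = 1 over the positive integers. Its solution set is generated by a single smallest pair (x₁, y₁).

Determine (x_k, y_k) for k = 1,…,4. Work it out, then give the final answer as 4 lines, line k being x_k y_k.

√249 → a₀=15, period (1,3,1,1,5,…,3,1,30); ℓ=16 even so k=15
step 0: (15, 1)  from 15·(1,0) + (0,1)
step 1: (16, 1)  from 1·(15,1) + (1,0)
…
step 3: (79, 5)  from 1·(63,4) + (16,1)
…
step 5: (789, 50)  from 5·(142,9) + (79,5)
step 6: (931, 59)  from 1·(789,50) + (142,9)
step 7: (3582, 227)  from 3·(931,59) + (789,50)
…
step 9: (113835, 7214)  from 3·(36751,2329) + (3582,227)
…
step 12: (1017351, 64472)  from 1·(866765,54929) + (150586,9543)
…
step 14: (6669699, 422675)  from 3·(1884116,119401) + (1017351,64472)
step 15: (8553815, 542076)  from 1·(6669699,422675) + (1884116,119401)
fundamental: x₁=8553815, y₁=542076  (since 73167751054225 − 249·293846389776 = 1)
k=2:  x_2 = 8553815·8553815+249·542076·542076 = 146335502108449,  y_2 = 8553815·542076+542076·8553815 = 9273635639880
k=3:  x_3 = 8553815·146335502108449+249·542076·9273635639880 = 2503453625935556812055,  y_3 = 8553815·9273635639880+542076·146335502108449 = 158649927281879742324
k=4:  x_4 = 8553815·2503453625935556812055+249·542076·158649927281879742324 = 42828158354663763449114371201,  y_4 = 8553815·158649927281879742324+542076·2503453625935556812055 = 2714124255465295062538692240

8553815 542076
146335502108449 9273635639880
2503453625935556812055 158649927281879742324
42828158354663763449114371201 2714124255465295062538692240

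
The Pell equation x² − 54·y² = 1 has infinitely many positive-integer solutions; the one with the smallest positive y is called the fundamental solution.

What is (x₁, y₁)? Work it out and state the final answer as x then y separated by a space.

485 66

√54 = [7; 2,1,6,1,2,14, …], period ℓ=6 (even) → k=5
a_0=7:  p_0=7·1+0=7,  q_0=7·0+1=1
a_1=2:  p_1=2·7+1=15,  q_1=2·1+0=2
a_2=1:  p_2=1·15+7=22,  q_2=1·2+1=3
a_3=6:  p_3=6·22+15=147,  q_3=6·3+2=20
a_4=1:  p_4=1·147+22=169,  q_4=1·20+3=23
a_5=2:  p_5=2·169+147=485,  q_5=2·23+20=66
fundamental: x₁=485, y₁=66  (since 235225 − 54·4356 = 1)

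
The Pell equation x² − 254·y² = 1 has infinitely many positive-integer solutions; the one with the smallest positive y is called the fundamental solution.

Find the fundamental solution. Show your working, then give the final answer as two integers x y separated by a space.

255 16

√254 → a₀=15, period (1,14,1,30); ℓ=4 even so k=3
k=0  a_k=15  p_k/q_k = 15/1
k=1  a_k=1  p_k/q_k = 16/1
k=2  a_k=14  p_k/q_k = 239/15
k=3  a_k=1  p_k/q_k = 255/16
→ (255, 16).  Check: 255²=65025, 254·16²=65024, difference 1.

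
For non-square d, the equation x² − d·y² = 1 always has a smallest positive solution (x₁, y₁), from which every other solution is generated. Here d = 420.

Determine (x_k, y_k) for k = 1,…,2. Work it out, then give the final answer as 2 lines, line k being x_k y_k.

41 2
3361 164

d=420: √d = [20; 2,40] (ℓ=2, even), read p_1/q_1
k=0  a_k=20  p_k/q_k = 20/1
k=1  a_k=2  p_k/q_k = 41/2
(x₁, y₁) = (41, 2);  41² − 420·2² = 1 ✓
(x_2, y_2) = (41·41 + 420·2·2, 41·2 + 2·41) = (3361, 164)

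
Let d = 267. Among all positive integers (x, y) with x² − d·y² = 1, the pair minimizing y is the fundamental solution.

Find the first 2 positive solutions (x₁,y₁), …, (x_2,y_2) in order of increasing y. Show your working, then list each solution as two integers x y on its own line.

√267 = [16; 2,1,15,1,2,32, …], period ℓ=6 (even) → k=5
a_0=16:  p_0=16·1+0=16,  q_0=16·0+1=1
a_1=2:  p_1=2·16+1=33,  q_1=2·1+0=2
a_2=1:  p_2=1·33+16=49,  q_2=1·2+1=3
a_3=15:  p_3=15·49+33=768,  q_3=15·3+2=47
a_4=1:  p_4=1·768+49=817,  q_4=1·47+3=50
a_5=2:  p_5=2·817+768=2402,  q_5=2·50+47=147
fundamental: x₁=2402, y₁=147  (since 5769604 − 267·21609 = 1)
n=2: (2402,147)∘(2402,147) = (2402·2402+267·147·147, 2402·147+147·2402) = (11539207,706188)

2402 147
11539207 706188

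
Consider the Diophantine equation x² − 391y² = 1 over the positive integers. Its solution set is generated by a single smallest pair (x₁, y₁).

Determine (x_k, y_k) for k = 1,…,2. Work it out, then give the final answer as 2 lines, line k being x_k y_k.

7338680 371133
107712448284799 5447252648880

[19; 1,3,2,2,1,…,3,1,38] for √391; ℓ=16 ⇒ convergent index 15
step 0: (19, 1)  from 19·(1,0) + (0,1)
step 1: (20, 1)  from 1·(19,1) + (1,0)
…
step 7: (2709, 137)  from 2·(1048,53) + (613,31)
…
step 11: (268013, 13554)  from 1·(160266,8105) + (107747,5449)
…
step 14: (5678083, 287153)  from 3·(1660597,83980) + (696292,35213)
step 15: (7338680, 371133)  from 1·(5678083,287153) + (1660597,83980)
fundamental: x₁=7338680, y₁=371133  (since 53856224142400 − 391·137739703689 = 1)
k=2:  x_2 = 7338680·7338680+391·371133·371133 = 107712448284799,  y_2 = 7338680·371133+371133·7338680 = 5447252648880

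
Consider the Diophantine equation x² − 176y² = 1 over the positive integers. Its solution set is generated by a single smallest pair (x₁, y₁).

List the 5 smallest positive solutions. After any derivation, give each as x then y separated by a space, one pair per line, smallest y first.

[13; 3,1,3,26] for √176; ℓ=4 ⇒ convergent index 3
a_0=13:  p_0=13·1+0=13,  q_0=13·0+1=1
a_1=3:  p_1=3·13+1=40,  q_1=3·1+0=3
a_2=1:  p_2=1·40+13=53,  q_2=1·3+1=4
a_3=3:  p_3=3·53+40=199,  q_3=3·4+3=15
fundamental: x₁=199, y₁=15  (since 39601 − 176·225 = 1)
(199+15√176)^2 = 79201 + 5970√176
(199+15√176)^3 = 31521799 + 2376045√176
(199+15√176)^4 = 12545596801 + 945659940√176
(199+15√176)^5 = 4993116004999 + 376370280075√176

199 15
79201 5970
31521799 2376045
12545596801 945659940
4993116004999 376370280075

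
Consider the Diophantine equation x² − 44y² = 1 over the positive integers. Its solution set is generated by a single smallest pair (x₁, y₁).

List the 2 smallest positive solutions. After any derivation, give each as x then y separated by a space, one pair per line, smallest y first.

√44 → a₀=6, period (1,1,1,2,1,1,1,12); ℓ=8 even so k=7
step 0: (6, 1)  from 6·(1,0) + (0,1)
…
step 4: (53, 8)  from 2·(20,3) + (13,2)
step 5: (73, 11)  from 1·(53,8) + (20,3)
step 6: (126, 19)  from 1·(73,11) + (53,8)
step 7: (199, 30)  from 1·(126,19) + (73,11)
→ (199, 30).  Check: 199²=39601, 44·30²=39600, difference 1.
n=2: (199,30)∘(199,30) = (199·199+44·30·30, 199·30+30·199) = (79201,11940)

199 30
79201 11940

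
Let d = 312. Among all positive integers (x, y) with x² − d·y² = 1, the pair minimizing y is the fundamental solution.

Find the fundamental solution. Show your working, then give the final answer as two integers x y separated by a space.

√312 = [17; 1,1,1,34, …], period ℓ=4 (even) → k=3
step 0: (17, 1)  from 17·(1,0) + (0,1)
…
step 2: (35, 2)  from 1·(18,1) + (17,1)
step 3: (53, 3)  from 1·(35,2) + (18,1)
(x₁, y₁) = (53, 3);  53² − 312·3² = 1 ✓

53 3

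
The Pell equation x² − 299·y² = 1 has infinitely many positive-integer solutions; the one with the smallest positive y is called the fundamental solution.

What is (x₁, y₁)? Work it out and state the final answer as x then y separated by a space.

415 24

√299 = [17; 3,2,3,34, …], period ℓ=4 (even) → k=3
k=0  a_k=17  p_k/q_k = 17/1
k=1  a_k=3  p_k/q_k = 52/3
k=2  a_k=2  p_k/q_k = 121/7
k=3  a_k=3  p_k/q_k = 415/24
→ (415, 24).  Check: 415²=172225, 299·24²=172224, difference 1.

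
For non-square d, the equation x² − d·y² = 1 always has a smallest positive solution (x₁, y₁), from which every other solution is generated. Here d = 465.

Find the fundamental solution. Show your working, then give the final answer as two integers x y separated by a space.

15871 736

√465 → a₀=21, period (1,1,3,2,2,2,3,1,1,42); ℓ=10 even so k=9
a_0=21:  p_0=21·1+0=21,  q_0=21·0+1=1
a_1=1:  p_1=1·21+1=22,  q_1=1·1+0=1
…
a_4=2:  p_4=2·151+43=345,  q_4=2·7+2=16
…
a_6=2:  p_6=2·841+345=2027,  q_6=2·39+16=94
…
a_8=1:  p_8=1·6922+2027=8949,  q_8=1·321+94=415
a_9=1:  p_9=1·8949+6922=15871,  q_9=1·415+321=736
fundamental: x₁=15871, y₁=736  (since 251888641 − 465·541696 = 1)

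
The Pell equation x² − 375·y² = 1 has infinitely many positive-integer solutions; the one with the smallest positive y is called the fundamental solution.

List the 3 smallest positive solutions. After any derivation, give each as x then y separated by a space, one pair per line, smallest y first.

15124 781
457470751 23623688
13837575261124 714569313843

[19; 2,1,2,1,5,1,2,1,2,38] for √375; ℓ=10 ⇒ convergent index 9
i=0: a=19 ⇒ p=19, q=1
i=1: a=2 ⇒ p=39, q=2
i=2: a=1 ⇒ p=58, q=3
i=3: a=2 ⇒ p=155, q=8
i=4: a=1 ⇒ p=213, q=11
…
i=6: a=1 ⇒ p=1433, q=74
i=7: a=2 ⇒ p=4086, q=211
i=8: a=1 ⇒ p=5519, q=285
i=9: a=2 ⇒ p=15124, q=781
(x₁, y₁) = (15124, 781);  15124² − 375·781² = 1 ✓
k=2:  x_2 = 15124·15124+375·781·781 = 457470751,  y_2 = 15124·781+781·15124 = 23623688
k=3:  x_3 = 15124·457470751+375·781·23623688 = 13837575261124,  y_3 = 15124·23623688+781·457470751 = 714569313843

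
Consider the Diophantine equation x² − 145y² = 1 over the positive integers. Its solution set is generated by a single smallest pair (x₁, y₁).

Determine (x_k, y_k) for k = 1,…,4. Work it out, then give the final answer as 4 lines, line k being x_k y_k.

[12; 24] for √145; ℓ=1 ⇒ convergent index 1
a_0=12:  p_0=12·1+0=12,  q_0=12·0+1=1
a_1=24:  p_1=24·12+1=289,  q_1=24·1+0=24
(x₁, y₁) = (289, 24);  289² − 145·24² = 1 ✓
(x_2, y_2) = (289·289 + 145·24·24, 289·24 + 24·289) = (167041, 13872)
(x_3, y_3) = (289·167041 + 145·24·13872, 289·13872 + 24·167041) = (96549409, 8017992)
(x_4, y_4) = (289·96549409 + 145·24·8017992, 289·8017992 + 24·96549409) = (55805391361, 4634385504)

289 24
167041 13872
96549409 8017992
55805391361 4634385504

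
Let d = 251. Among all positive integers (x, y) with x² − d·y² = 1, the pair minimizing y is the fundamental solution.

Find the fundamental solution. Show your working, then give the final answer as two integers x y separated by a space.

d=251: √d = [15; 1,5,2,1,2,…,5,1,30] (ℓ=14, even), read p_13/q_13
k=0  a_k=15  p_k/q_k = 15/1
k=1  a_k=1  p_k/q_k = 16/1
…
k=3  a_k=2  p_k/q_k = 206/13
k=4  a_k=1  p_k/q_k = 301/19
k=5  a_k=2  p_k/q_k = 808/51
k=6  a_k=2  p_k/q_k = 1917/121
…
k=8  a_k=2  p_k/q_k = 61043/3853
…
k=11  a_k=2  p_k/q_k = 577033/36422
k=12  a_k=5  p_k/q_k = 3097857/195535
k=13  a_k=1  p_k/q_k = 3674890/231957
(x₁, y₁) = (3674890, 231957);  3674890² − 251·231957² = 1 ✓

3674890 231957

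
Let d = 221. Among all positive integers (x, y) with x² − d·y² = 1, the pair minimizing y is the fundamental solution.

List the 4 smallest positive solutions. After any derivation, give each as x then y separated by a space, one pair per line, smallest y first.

1665 112
5544449 372960
18463013505 1241956688
61481829427201 4135715398080

√221 = [14; 1,6,2,6,1,28, …], period ℓ=6 (even) → k=5
a_0=14:  p_0=14·1+0=14,  q_0=14·0+1=1
…
a_2=6:  p_2=6·15+14=104,  q_2=6·1+1=7
…
a_4=6:  p_4=6·223+104=1442,  q_4=6·15+7=97
a_5=1:  p_5=1·1442+223=1665,  q_5=1·97+15=112
fundamental: x₁=1665, y₁=112  (since 2772225 − 221·12544 = 1)
k=2:  x_2 = 1665·1665+221·112·112 = 5544449,  y_2 = 1665·112+112·1665 = 372960
k=3:  x_3 = 1665·5544449+221·112·372960 = 18463013505,  y_3 = 1665·372960+112·5544449 = 1241956688
k=4:  x_4 = 1665·18463013505+221·112·1241956688 = 61481829427201,  y_4 = 1665·1241956688+112·18463013505 = 4135715398080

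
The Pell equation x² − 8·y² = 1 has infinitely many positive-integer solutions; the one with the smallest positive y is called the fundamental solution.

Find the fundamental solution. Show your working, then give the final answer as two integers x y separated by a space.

√8 → a₀=2, period (1,4); ℓ=2 even so k=1
k=0  a_k=2  p_k/q_k = 2/1
k=1  a_k=1  p_k/q_k = 3/1
fundamental: x₁=3, y₁=1  (since 9 − 8·1 = 1)

3 1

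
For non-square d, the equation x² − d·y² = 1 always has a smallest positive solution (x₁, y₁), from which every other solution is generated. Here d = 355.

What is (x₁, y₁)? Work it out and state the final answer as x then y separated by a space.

954809 50676

[18; 1,5,3,3,1,6,1,3,3,5,1,36] for √355; ℓ=12 ⇒ convergent index 11
i=0: a=18 ⇒ p=18, q=1
i=1: a=1 ⇒ p=19, q=1
i=2: a=5 ⇒ p=113, q=6
i=3: a=3 ⇒ p=358, q=19
…
i=5: a=1 ⇒ p=1545, q=82
i=6: a=6 ⇒ p=10457, q=555
…
i=8: a=3 ⇒ p=46463, q=2466
i=9: a=3 ⇒ p=151391, q=8035
i=10: a=5 ⇒ p=803418, q=42641
i=11: a=1 ⇒ p=954809, q=50676
→ (954809, 50676).  Check: 954809²=911660226481, 355·50676²=911660226480, difference 1.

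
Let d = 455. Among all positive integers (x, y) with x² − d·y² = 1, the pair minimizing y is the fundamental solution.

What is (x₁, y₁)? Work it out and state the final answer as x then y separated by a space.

[21; 3,42] for √455; ℓ=2 ⇒ convergent index 1
a_0=21:  p_0=21·1+0=21,  q_0=21·0+1=1
a_1=3:  p_1=3·21+1=64,  q_1=3·1+0=3
→ (64, 3).  Check: 64²=4096, 455·3²=4095, difference 1.

64 3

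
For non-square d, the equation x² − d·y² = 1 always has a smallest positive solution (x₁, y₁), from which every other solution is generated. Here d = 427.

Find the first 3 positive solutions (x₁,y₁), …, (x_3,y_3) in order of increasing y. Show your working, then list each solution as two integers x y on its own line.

62 3
7687 372
953126 46125

d=427: √d = [20; 1,1,1,40] (ℓ=4, even), read p_3/q_3
a_0=20:  p_0=20·1+0=20,  q_0=20·0+1=1
…
a_2=1:  p_2=1·21+20=41,  q_2=1·1+1=2
a_3=1:  p_3=1·41+21=62,  q_3=1·2+1=3
→ (62, 3).  Check: 62²=3844, 427·3²=3843, difference 1.
n=2: (62,3)∘(62,3) = (62·62+427·3·3, 62·3+3·62) = (7687,372)
n=3: (7687,372)∘(62,3) = (62·7687+427·3·372, 62·372+3·7687) = (953126,46125)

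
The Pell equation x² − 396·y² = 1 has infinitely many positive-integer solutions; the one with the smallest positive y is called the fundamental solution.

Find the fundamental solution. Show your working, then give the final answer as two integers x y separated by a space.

√396 = [19; 1,8,1,38, …], period ℓ=4 (even) → k=3
a_0=19:  p_0=19·1+0=19,  q_0=19·0+1=1
…
a_2=8:  p_2=8·20+19=179,  q_2=8·1+1=9
a_3=1:  p_3=1·179+20=199,  q_3=1·9+1=10
fundamental: x₁=199, y₁=10  (since 39601 − 396·100 = 1)

199 10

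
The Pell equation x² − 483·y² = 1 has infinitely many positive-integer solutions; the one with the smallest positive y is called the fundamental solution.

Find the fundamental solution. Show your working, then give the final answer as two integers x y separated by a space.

√483 = [21; 1,42, …], period ℓ=2 (even) → k=1
i=0: a=21 ⇒ p=21, q=1
i=1: a=1 ⇒ p=22, q=1
fundamental: x₁=22, y₁=1  (since 484 − 483·1 = 1)

22 1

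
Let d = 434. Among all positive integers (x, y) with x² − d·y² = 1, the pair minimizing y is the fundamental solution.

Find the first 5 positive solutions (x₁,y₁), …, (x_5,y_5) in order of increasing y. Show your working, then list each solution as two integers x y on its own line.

d=434: √d = [20; 1,4,1,40] (ℓ=4, even), read p_3/q_3
step 0: (20, 1)  from 20·(1,0) + (0,1)
…
step 2: (104, 5)  from 4·(21,1) + (20,1)
step 3: (125, 6)  from 1·(104,5) + (21,1)
→ (125, 6).  Check: 125²=15625, 434·6²=15624, difference 1.
(x_2, y_2) = (125·125 + 434·6·6, 125·6 + 6·125) = (31249, 1500)
(x_3, y_3) = (125·31249 + 434·6·1500, 125·1500 + 6·31249) = (7812125, 374994)
(x_4, y_4) = (125·7812125 + 434·6·374994, 125·374994 + 6·7812125) = (1953000001, 93747000)
(x_5, y_5) = (125·1953000001 + 434·6·93747000, 125·93747000 + 6·1953000001) = (488242188125, 23436375006)

125 6
31249 1500
7812125 374994
1953000001 93747000
488242188125 23436375006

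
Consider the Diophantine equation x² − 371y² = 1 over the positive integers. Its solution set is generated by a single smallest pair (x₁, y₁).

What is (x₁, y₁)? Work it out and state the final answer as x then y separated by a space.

1695 88

√371 = [19; 3,1,4,1,3,38, …], period ℓ=6 (even) → k=5
k=0  a_k=19  p_k/q_k = 19/1
…
k=4  a_k=1  p_k/q_k = 443/23
k=5  a_k=3  p_k/q_k = 1695/88
(x₁, y₁) = (1695, 88);  1695² − 371·88² = 1 ✓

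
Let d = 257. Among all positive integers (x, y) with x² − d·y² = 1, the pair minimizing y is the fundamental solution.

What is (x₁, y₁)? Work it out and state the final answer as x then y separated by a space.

513 32

[16; 32] for √257; ℓ=1 ⇒ convergent index 1
i=0: a=16 ⇒ p=16, q=1
i=1: a=32 ⇒ p=513, q=32
fundamental: x₁=513, y₁=32  (since 263169 − 257·1024 = 1)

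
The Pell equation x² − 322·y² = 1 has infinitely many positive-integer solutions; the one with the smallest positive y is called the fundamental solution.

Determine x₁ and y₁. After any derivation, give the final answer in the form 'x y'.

[17; 1,16,1,34] for √322; ℓ=4 ⇒ convergent index 3
k=0  a_k=17  p_k/q_k = 17/1
k=1  a_k=1  p_k/q_k = 18/1
k=2  a_k=16  p_k/q_k = 305/17
k=3  a_k=1  p_k/q_k = 323/18
(x₁, y₁) = (323, 18);  323² − 322·18² = 1 ✓

323 18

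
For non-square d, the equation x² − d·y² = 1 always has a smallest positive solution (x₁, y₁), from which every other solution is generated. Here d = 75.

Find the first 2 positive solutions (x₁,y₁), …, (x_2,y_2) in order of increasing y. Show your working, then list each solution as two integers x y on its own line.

√75 = [8; 1,1,1,16, …], period ℓ=4 (even) → k=3
a_0=8:  p_0=8·1+0=8,  q_0=8·0+1=1
…
a_2=1:  p_2=1·9+8=17,  q_2=1·1+1=2
a_3=1:  p_3=1·17+9=26,  q_3=1·2+1=3
fundamental: x₁=26, y₁=3  (since 676 − 75·9 = 1)
(26+3√75)^2 = 1351 + 156√75

26 3
1351 156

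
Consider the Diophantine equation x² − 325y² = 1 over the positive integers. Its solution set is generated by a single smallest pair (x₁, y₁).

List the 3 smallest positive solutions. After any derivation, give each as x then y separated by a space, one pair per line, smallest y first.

649 36
842401 46728
1093435849 60652908

[18; 36] for √325; ℓ=1 ⇒ convergent index 1
a_0=18:  p_0=18·1+0=18,  q_0=18·0+1=1
a_1=36:  p_1=36·18+1=649,  q_1=36·1+0=36
(x₁, y₁) = (649, 36);  649² − 325·36² = 1 ✓
k=2:  x_2 = 649·649+325·36·36 = 842401,  y_2 = 649·36+36·649 = 46728
k=3:  x_3 = 649·842401+325·36·46728 = 1093435849,  y_3 = 649·46728+36·842401 = 60652908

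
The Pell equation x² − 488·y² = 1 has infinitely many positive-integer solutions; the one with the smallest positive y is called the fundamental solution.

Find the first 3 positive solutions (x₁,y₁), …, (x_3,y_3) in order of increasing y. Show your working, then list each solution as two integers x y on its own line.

243 11
118097 5346
57394899 2598145

√488 → a₀=22, period (11,44); ℓ=2 even so k=1
i=0: a=22 ⇒ p=22, q=1
i=1: a=11 ⇒ p=243, q=11
fundamental: x₁=243, y₁=11  (since 59049 − 488·121 = 1)
n=2: (243,11)∘(243,11) = (243·243+488·11·11, 243·11+11·243) = (118097,5346)
n=3: (118097,5346)∘(243,11) = (243·118097+488·11·5346, 243·5346+11·118097) = (57394899,2598145)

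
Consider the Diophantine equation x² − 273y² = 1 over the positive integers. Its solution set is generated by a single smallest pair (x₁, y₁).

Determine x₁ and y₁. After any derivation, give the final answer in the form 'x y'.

√273 = [16; 1,1,10,1,1,32, …], period ℓ=6 (even) → k=5
k=0  a_k=16  p_k/q_k = 16/1
k=1  a_k=1  p_k/q_k = 17/1
k=2  a_k=1  p_k/q_k = 33/2
k=3  a_k=10  p_k/q_k = 347/21
k=4  a_k=1  p_k/q_k = 380/23
k=5  a_k=1  p_k/q_k = 727/44
fundamental: x₁=727, y₁=44  (since 528529 − 273·1936 = 1)

727 44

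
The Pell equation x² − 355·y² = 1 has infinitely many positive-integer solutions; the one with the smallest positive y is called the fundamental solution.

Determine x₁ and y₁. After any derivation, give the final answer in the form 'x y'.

√355 = [18; 1,5,3,3,1,6,1,3,3,5,1,36, …], period ℓ=12 (even) → k=11
a_0=18:  p_0=18·1+0=18,  q_0=18·0+1=1
…
a_2=5:  p_2=5·19+18=113,  q_2=5·1+1=6
…
a_4=3:  p_4=3·358+113=1187,  q_4=3·19+6=63
a_5=1:  p_5=1·1187+358=1545,  q_5=1·63+19=82
a_6=6:  p_6=6·1545+1187=10457,  q_6=6·82+63=555
…
a_9=3:  p_9=3·46463+12002=151391,  q_9=3·2466+637=8035
a_10=5:  p_10=5·151391+46463=803418,  q_10=5·8035+2466=42641
a_11=1:  p_11=1·803418+151391=954809,  q_11=1·42641+8035=50676
fundamental: x₁=954809, y₁=50676  (since 911660226481 − 355·2568056976 = 1)

954809 50676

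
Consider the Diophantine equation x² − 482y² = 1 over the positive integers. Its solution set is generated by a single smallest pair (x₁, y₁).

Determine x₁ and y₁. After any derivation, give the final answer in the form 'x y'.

√482 → a₀=21, period (1,20,1,42); ℓ=4 even so k=3
a_0=21:  p_0=21·1+0=21,  q_0=21·0+1=1
a_1=1:  p_1=1·21+1=22,  q_1=1·1+0=1
a_2=20:  p_2=20·22+21=461,  q_2=20·1+1=21
a_3=1:  p_3=1·461+22=483,  q_3=1·21+1=22
→ (483, 22).  Check: 483²=233289, 482·22²=233288, difference 1.

483 22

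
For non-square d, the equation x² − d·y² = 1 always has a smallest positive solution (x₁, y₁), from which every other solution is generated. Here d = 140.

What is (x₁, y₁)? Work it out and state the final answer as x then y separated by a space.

√140 = [11; 1,4,1,22, …], period ℓ=4 (even) → k=3
step 0: (11, 1)  from 11·(1,0) + (0,1)
…
step 2: (59, 5)  from 4·(12,1) + (11,1)
step 3: (71, 6)  from 1·(59,5) + (12,1)
→ (71, 6).  Check: 71²=5041, 140·6²=5040, difference 1.

71 6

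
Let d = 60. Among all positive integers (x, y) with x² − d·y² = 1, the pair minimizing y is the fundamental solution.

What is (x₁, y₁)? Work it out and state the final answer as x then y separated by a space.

31 4

d=60: √d = [7; 1,2,1,14] (ℓ=4, even), read p_3/q_3
k=0  a_k=7  p_k/q_k = 7/1
…
k=2  a_k=2  p_k/q_k = 23/3
k=3  a_k=1  p_k/q_k = 31/4
fundamental: x₁=31, y₁=4  (since 961 − 60·16 = 1)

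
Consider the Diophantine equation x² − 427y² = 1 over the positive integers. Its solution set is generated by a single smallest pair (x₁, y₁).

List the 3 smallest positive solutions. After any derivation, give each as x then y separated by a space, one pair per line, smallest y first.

[20; 1,1,1,40] for √427; ℓ=4 ⇒ convergent index 3
k=0  a_k=20  p_k/q_k = 20/1
…
k=2  a_k=1  p_k/q_k = 41/2
k=3  a_k=1  p_k/q_k = 62/3
fundamental: x₁=62, y₁=3  (since 3844 − 427·9 = 1)
(x_2, y_2) = (62·62 + 427·3·3, 62·3 + 3·62) = (7687, 372)
(x_3, y_3) = (62·7687 + 427·3·372, 62·372 + 3·7687) = (953126, 46125)

62 3
7687 372
953126 46125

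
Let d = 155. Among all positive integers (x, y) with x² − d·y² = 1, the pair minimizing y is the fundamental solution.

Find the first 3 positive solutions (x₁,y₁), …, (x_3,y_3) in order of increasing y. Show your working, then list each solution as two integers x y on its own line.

249 20
124001 9960
61752249 4960060

√155 = [12; 2,4,2,24, …], period ℓ=4 (even) → k=3
a_0=12:  p_0=12·1+0=12,  q_0=12·0+1=1
a_1=2:  p_1=2·12+1=25,  q_1=2·1+0=2
a_2=4:  p_2=4·25+12=112,  q_2=4·2+1=9
a_3=2:  p_3=2·112+25=249,  q_3=2·9+2=20
fundamental: x₁=249, y₁=20  (since 62001 − 155·400 = 1)
k=2:  x_2 = 249·249+155·20·20 = 124001,  y_2 = 249·20+20·249 = 9960
k=3:  x_3 = 249·124001+155·20·9960 = 61752249,  y_3 = 249·9960+20·124001 = 4960060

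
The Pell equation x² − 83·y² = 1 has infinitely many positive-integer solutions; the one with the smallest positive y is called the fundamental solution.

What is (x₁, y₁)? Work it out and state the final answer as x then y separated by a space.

d=83: √d = [9; 9,18] (ℓ=2, even), read p_1/q_1
i=0: a=9 ⇒ p=9, q=1
i=1: a=9 ⇒ p=82, q=9
fundamental: x₁=82, y₁=9  (since 6724 − 83·81 = 1)

82 9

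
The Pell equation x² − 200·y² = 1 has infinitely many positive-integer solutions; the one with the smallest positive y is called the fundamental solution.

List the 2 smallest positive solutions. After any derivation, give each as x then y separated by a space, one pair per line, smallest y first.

99 7
19601 1386

√200 → a₀=14, period (7,28); ℓ=2 even so k=1
i=0: a=14 ⇒ p=14, q=1
i=1: a=7 ⇒ p=99, q=7
fundamental: x₁=99, y₁=7  (since 9801 − 200·49 = 1)
(x_2, y_2) = (99·99 + 200·7·7, 99·7 + 7·99) = (19601, 1386)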